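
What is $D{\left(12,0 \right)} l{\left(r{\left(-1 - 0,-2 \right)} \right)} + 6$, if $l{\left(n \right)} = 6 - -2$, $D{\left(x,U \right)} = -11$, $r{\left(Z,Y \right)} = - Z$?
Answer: $-82$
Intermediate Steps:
$l{\left(n \right)} = 8$ ($l{\left(n \right)} = 6 + 2 = 8$)
$D{\left(12,0 \right)} l{\left(r{\left(-1 - 0,-2 \right)} \right)} + 6 = \left(-11\right) 8 + 6 = -88 + 6 = -82$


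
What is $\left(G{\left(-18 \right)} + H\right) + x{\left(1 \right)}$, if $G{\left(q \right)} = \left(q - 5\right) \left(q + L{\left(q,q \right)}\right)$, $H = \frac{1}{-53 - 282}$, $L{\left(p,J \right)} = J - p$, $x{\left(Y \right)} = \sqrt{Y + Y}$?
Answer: $\frac{138689}{335} + \sqrt{2} \approx 415.41$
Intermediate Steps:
$x{\left(Y \right)} = \sqrt{2} \sqrt{Y}$ ($x{\left(Y \right)} = \sqrt{2 Y} = \sqrt{2} \sqrt{Y}$)
$H = - \frac{1}{335}$ ($H = \frac{1}{-335} = - \frac{1}{335} \approx -0.0029851$)
$G{\left(q \right)} = q \left(-5 + q\right)$ ($G{\left(q \right)} = \left(q - 5\right) \left(q + \left(q - q\right)\right) = \left(-5 + q\right) \left(q + 0\right) = \left(-5 + q\right) q = q \left(-5 + q\right)$)
$\left(G{\left(-18 \right)} + H\right) + x{\left(1 \right)} = \left(- 18 \left(-5 - 18\right) - \frac{1}{335}\right) + \sqrt{2} \sqrt{1} = \left(\left(-18\right) \left(-23\right) - \frac{1}{335}\right) + \sqrt{2} \cdot 1 = \left(414 - \frac{1}{335}\right) + \sqrt{2} = \frac{138689}{335} + \sqrt{2}$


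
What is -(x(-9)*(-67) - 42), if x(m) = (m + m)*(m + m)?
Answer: 21750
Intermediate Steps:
x(m) = 4*m² (x(m) = (2*m)*(2*m) = 4*m²)
-(x(-9)*(-67) - 42) = -((4*(-9)²)*(-67) - 42) = -((4*81)*(-67) - 42) = -(324*(-67) - 42) = -(-21708 - 42) = -1*(-21750) = 21750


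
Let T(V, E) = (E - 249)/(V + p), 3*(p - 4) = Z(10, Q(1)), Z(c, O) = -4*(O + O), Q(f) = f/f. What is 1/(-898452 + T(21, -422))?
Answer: -67/60198297 ≈ -1.1130e-6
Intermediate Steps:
Q(f) = 1
Z(c, O) = -8*O
p = 4/3 (p = 4 + (-8*1)/3 = 4 + (⅓)*(-8) = 4 - 8/3 = 4/3 ≈ 1.3333)
T(V, E) = (-249 + E)/(4/3 + V) (T(V, E) = (E - 249)/(V + 4/3) = (-249 + E)/(4/3 + V))
1/(-898452 + T(21, -422)) = 1/(-898452 + 3*(-249 - 422)/(4 + 3*21)) = 1/(-898452 + 3*(-671)/(4 + 63)) = 1/(-898452 + 3*(-671)/67) = 1/(-898452 + 3*(1/67)*(-671)) = 1/(-898452 - 2013/67) = 1/(-60198297/67) = -67/60198297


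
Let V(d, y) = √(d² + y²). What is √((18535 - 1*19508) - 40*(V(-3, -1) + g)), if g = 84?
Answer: √(-4333 - 40*√10) ≈ 66.779*I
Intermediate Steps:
√((18535 - 1*19508) - 40*(V(-3, -1) + g)) = √((18535 - 1*19508) - 40*(√((-3)² + (-1)²) + 84)) = √((18535 - 19508) - 40*(√(9 + 1) + 84)) = √(-973 - 40*(√10 + 84)) = √(-973 - 40*(84 + √10)) = √(-973 + (-3360 - 40*√10)) = √(-4333 - 40*√10)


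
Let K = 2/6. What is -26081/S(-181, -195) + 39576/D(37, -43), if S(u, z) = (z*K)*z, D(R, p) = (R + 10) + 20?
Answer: 499878373/849225 ≈ 588.63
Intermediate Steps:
K = ⅓ (K = 2*(⅙) = ⅓ ≈ 0.33333)
D(R, p) = 30 + R (D(R, p) = (10 + R) + 20 = 30 + R)
S(u, z) = z²/3 (S(u, z) = (z*(⅓))*z = (z/3)*z = z²/3)
-26081/S(-181, -195) + 39576/D(37, -43) = -26081/((⅓)*(-195)²) + 39576/(30 + 37) = -26081/((⅓)*38025) + 39576/67 = -26081/12675 + 39576*(1/67) = -26081*1/12675 + 39576/67 = -26081/12675 + 39576/67 = 499878373/849225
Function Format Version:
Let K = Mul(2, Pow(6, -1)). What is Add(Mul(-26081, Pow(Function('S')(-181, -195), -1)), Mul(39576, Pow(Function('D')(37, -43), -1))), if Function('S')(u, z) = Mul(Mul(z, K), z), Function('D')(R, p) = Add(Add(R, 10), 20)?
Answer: Rational(499878373, 849225) ≈ 588.63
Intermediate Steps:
K = Rational(1, 3) (K = Mul(2, Rational(1, 6)) = Rational(1, 3) ≈ 0.33333)
Function('D')(R, p) = Add(30, R) (Function('D')(R, p) = Add(Add(10, R), 20) = Add(30, R))
Function('S')(u, z) = Mul(Rational(1, 3), Pow(z, 2)) (Function('S')(u, z) = Mul(Mul(z, Rational(1, 3)), z) = Mul(Mul(Rational(1, 3), z), z) = Mul(Rational(1, 3), Pow(z, 2)))
Add(Mul(-26081, Pow(Function('S')(-181, -195), -1)), Mul(39576, Pow(Function('D')(37, -43), -1))) = Add(Mul(-26081, Pow(Mul(Rational(1, 3), Pow(-195, 2)), -1)), Mul(39576, Pow(Add(30, 37), -1))) = Add(Mul(-26081, Pow(Mul(Rational(1, 3), 38025), -1)), Mul(39576, Pow(67, -1))) = Add(Mul(-26081, Pow(12675, -1)), Mul(39576, Rational(1, 67))) = Add(Mul(-26081, Rational(1, 12675)), Rational(39576, 67)) = Add(Rational(-26081, 12675), Rational(39576, 67)) = Rational(499878373, 849225)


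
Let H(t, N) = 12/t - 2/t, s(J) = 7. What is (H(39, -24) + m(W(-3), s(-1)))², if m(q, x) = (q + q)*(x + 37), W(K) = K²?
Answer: 954686404/1521 ≈ 6.2767e+5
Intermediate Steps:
H(t, N) = 10/t
m(q, x) = 2*q*(37 + x) (m(q, x) = (2*q)*(37 + x) = 2*q*(37 + x))
(H(39, -24) + m(W(-3), s(-1)))² = (10/39 + 2*(-3)²*(37 + 7))² = (10*(1/39) + 2*9*44)² = (10/39 + 792)² = (30898/39)² = 954686404/1521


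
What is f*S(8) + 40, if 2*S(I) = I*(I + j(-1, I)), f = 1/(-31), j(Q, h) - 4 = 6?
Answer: 1168/31 ≈ 37.677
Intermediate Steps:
j(Q, h) = 10 (j(Q, h) = 4 + 6 = 10)
f = -1/31 ≈ -0.032258
S(I) = I*(10 + I)/2 (S(I) = (I*(I + 10))/2 = (I*(10 + I))/2 = I*(10 + I)/2)
f*S(8) + 40 = -8*(10 + 8)/62 + 40 = -8*18/62 + 40 = -1/31*72 + 40 = -72/31 + 40 = 1168/31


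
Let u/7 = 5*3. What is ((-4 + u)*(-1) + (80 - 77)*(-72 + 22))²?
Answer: 63001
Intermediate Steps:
u = 105 (u = 7*(5*3) = 7*15 = 105)
((-4 + u)*(-1) + (80 - 77)*(-72 + 22))² = ((-4 + 105)*(-1) + (80 - 77)*(-72 + 22))² = (101*(-1) + 3*(-50))² = (-101 - 150)² = (-251)² = 63001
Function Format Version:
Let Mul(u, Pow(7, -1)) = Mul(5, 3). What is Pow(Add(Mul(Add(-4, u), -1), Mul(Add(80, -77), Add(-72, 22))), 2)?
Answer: 63001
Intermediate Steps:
u = 105 (u = Mul(7, Mul(5, 3)) = Mul(7, 15) = 105)
Pow(Add(Mul(Add(-4, u), -1), Mul(Add(80, -77), Add(-72, 22))), 2) = Pow(Add(Mul(Add(-4, 105), -1), Mul(Add(80, -77), Add(-72, 22))), 2) = Pow(Add(Mul(101, -1), Mul(3, -50)), 2) = Pow(Add(-101, -150), 2) = Pow(-251, 2) = 63001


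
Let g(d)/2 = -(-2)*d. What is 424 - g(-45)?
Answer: 604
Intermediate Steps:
g(d) = 4*d (g(d) = 2*(-(-2)*d) = 2*(2*d) = 4*d)
424 - g(-45) = 424 - 4*(-45) = 424 - 1*(-180) = 424 + 180 = 604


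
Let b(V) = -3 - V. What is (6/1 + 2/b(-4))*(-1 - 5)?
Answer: -48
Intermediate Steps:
(6/1 + 2/b(-4))*(-1 - 5) = (6/1 + 2/(-3 - 1*(-4)))*(-1 - 5) = (6*1 + 2/(-3 + 4))*(-6) = (6 + 2/1)*(-6) = (6 + 2*1)*(-6) = (6 + 2)*(-6) = 8*(-6) = -48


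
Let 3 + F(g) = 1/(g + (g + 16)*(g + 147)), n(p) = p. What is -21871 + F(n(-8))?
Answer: -24148895/1104 ≈ -21874.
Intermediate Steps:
F(g) = -3 + 1/(g + (16 + g)*(147 + g)) (F(g) = -3 + 1/(g + (g + 16)*(g + 147)) = -3 + 1/(g + (16 + g)*(147 + g)))
-21871 + F(n(-8)) = -21871 + (-7055 - 492*(-8) - 3*(-8)**2)/(2352 + (-8)**2 + 164*(-8)) = -21871 + (-7055 + 3936 - 3*64)/(2352 + 64 - 1312) = -21871 + (-7055 + 3936 - 192)/1104 = -21871 + (1/1104)*(-3311) = -21871 - 3311/1104 = -24148895/1104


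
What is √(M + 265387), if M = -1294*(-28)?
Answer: √301619 ≈ 549.20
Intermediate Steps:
M = 36232
√(M + 265387) = √(36232 + 265387) = √301619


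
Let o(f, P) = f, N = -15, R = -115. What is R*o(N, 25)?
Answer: 1725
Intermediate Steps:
R*o(N, 25) = -115*(-15) = 1725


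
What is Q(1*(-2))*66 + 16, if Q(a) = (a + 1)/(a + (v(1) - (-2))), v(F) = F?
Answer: -50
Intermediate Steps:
Q(a) = (1 + a)/(3 + a) (Q(a) = (a + 1)/(a + (1 - (-2))) = (1 + a)/(a + (1 - 1*(-2))) = (1 + a)/(a + (1 + 2)) = (1 + a)/(a + 3) = (1 + a)/(3 + a))
Q(1*(-2))*66 + 16 = ((1 + 1*(-2))/(3 + 1*(-2)))*66 + 16 = ((1 - 2)/(3 - 2))*66 + 16 = (-1/1)*66 + 16 = (1*(-1))*66 + 16 = -1*66 + 16 = -66 + 16 = -50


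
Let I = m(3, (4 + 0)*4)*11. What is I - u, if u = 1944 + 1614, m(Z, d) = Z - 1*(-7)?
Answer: -3448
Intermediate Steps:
m(Z, d) = 7 + Z (m(Z, d) = Z + 7 = 7 + Z)
I = 110 (I = (7 + 3)*11 = 10*11 = 110)
u = 3558
I - u = 110 - 1*3558 = 110 - 3558 = -3448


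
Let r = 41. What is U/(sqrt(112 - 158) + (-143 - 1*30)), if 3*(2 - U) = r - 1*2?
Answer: 173/2725 + I*sqrt(46)/2725 ≈ 0.063486 + 0.0024889*I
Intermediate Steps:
U = -11 (U = 2 - (41 - 1*2)/3 = 2 - (41 - 2)/3 = 2 - 1/3*39 = 2 - 13 = -11)
U/(sqrt(112 - 158) + (-143 - 1*30)) = -11/(sqrt(112 - 158) + (-143 - 1*30)) = -11/(sqrt(-46) + (-143 - 30)) = -11/(I*sqrt(46) - 173) = -11/(-173 + I*sqrt(46))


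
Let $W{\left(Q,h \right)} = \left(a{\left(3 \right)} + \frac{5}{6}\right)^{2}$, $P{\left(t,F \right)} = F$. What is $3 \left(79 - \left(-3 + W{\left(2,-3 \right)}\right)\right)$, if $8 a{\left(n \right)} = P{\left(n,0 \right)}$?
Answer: $\frac{2927}{12} \approx 243.92$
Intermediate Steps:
$a{\left(n \right)} = 0$ ($a{\left(n \right)} = \frac{1}{8} \cdot 0 = 0$)
$W{\left(Q,h \right)} = \frac{25}{36}$ ($W{\left(Q,h \right)} = \left(0 + \frac{5}{6}\right)^{2} = \left(\frac{5}{6}\right)^{2} = \frac{25}{36}$)
$3 \left(79 - \left(-3 + W{\left(2,-3 \right)}\right)\right) = 3 \left(79 + \left(7 \cdot 0 + \left(3 - \frac{25}{36}\right)\right)\right) = 3 \left(79 + \left(0 + \left(3 - \frac{25}{36}\right)\right)\right) = 3 \left(79 + \left(0 + \frac{83}{36}\right)\right) = 3 \left(79 + \frac{83}{36}\right) = 3 \cdot \frac{2927}{36} = \frac{2927}{12}$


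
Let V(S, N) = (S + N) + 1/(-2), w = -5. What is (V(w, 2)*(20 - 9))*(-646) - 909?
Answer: 23962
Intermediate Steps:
V(S, N) = -½ + N + S (V(S, N) = (N + S) - ½ = -½ + N + S)
(V(w, 2)*(20 - 9))*(-646) - 909 = ((-½ + 2 - 5)*(20 - 9))*(-646) - 909 = -7/2*11*(-646) - 909 = -77/2*(-646) - 909 = 24871 - 909 = 23962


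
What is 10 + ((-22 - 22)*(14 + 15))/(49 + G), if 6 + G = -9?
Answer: -468/17 ≈ -27.529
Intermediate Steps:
G = -15 (G = -6 - 9 = -15)
10 + ((-22 - 22)*(14 + 15))/(49 + G) = 10 + ((-22 - 22)*(14 + 15))/(49 - 15) = 10 - 44*29/34 = 10 - 1276*1/34 = 10 - 638/17 = -468/17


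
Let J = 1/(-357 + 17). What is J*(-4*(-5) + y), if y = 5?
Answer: -5/68 ≈ -0.073529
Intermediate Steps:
J = -1/340 (J = 1/(-340) = -1/340 ≈ -0.0029412)
J*(-4*(-5) + y) = -(-4*(-5) + 5)/340 = -(20 + 5)/340 = -1/340*25 = -5/68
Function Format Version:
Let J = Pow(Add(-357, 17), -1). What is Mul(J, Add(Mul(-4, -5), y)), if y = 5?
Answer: Rational(-5, 68) ≈ -0.073529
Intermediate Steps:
J = Rational(-1, 340) (J = Pow(-340, -1) = Rational(-1, 340) ≈ -0.0029412)
Mul(J, Add(Mul(-4, -5), y)) = Mul(Rational(-1, 340), Add(Mul(-4, -5), 5)) = Mul(Rational(-1, 340), Add(20, 5)) = Mul(Rational(-1, 340), 25) = Rational(-5, 68)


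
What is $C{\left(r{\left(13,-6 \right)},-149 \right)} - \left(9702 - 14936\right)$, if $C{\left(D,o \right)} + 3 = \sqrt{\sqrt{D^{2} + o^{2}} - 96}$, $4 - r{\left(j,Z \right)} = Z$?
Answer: $5231 + \sqrt{-96 + \sqrt{22301}} \approx 5238.3$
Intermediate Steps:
$r{\left(j,Z \right)} = 4 - Z$
$C{\left(D,o \right)} = -3 + \sqrt{-96 + \sqrt{D^{2} + o^{2}}}$ ($C{\left(D,o \right)} = -3 + \sqrt{\sqrt{D^{2} + o^{2}} - 96} = -3 + \sqrt{-96 + \sqrt{D^{2} + o^{2}}}$)
$C{\left(r{\left(13,-6 \right)},-149 \right)} - \left(9702 - 14936\right) = \left(-3 + \sqrt{-96 + \sqrt{\left(4 - -6\right)^{2} + \left(-149\right)^{2}}}\right) - \left(9702 - 14936\right) = \left(-3 + \sqrt{-96 + \sqrt{\left(4 + 6\right)^{2} + 22201}}\right) - -5234 = \left(-3 + \sqrt{-96 + \sqrt{10^{2} + 22201}}\right) + 5234 = \left(-3 + \sqrt{-96 + \sqrt{100 + 22201}}\right) + 5234 = \left(-3 + \sqrt{-96 + \sqrt{22301}}\right) + 5234 = 5231 + \sqrt{-96 + \sqrt{22301}}$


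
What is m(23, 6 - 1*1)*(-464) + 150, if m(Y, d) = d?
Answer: -2170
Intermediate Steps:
m(23, 6 - 1*1)*(-464) + 150 = (6 - 1*1)*(-464) + 150 = (6 - 1)*(-464) + 150 = 5*(-464) + 150 = -2320 + 150 = -2170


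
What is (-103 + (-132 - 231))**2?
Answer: 217156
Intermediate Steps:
(-103 + (-132 - 231))**2 = (-103 - 363)**2 = (-466)**2 = 217156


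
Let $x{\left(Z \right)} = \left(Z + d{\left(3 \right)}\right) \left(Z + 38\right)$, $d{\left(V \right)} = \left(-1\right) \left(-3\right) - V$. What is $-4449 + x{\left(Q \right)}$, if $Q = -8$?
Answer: $-4689$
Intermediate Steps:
$d{\left(V \right)} = 3 - V$
$x{\left(Z \right)} = Z \left(38 + Z\right)$ ($x{\left(Z \right)} = \left(Z + \left(3 - 3\right)\right) \left(Z + 38\right) = \left(Z + \left(3 - 3\right)\right) \left(38 + Z\right) = \left(Z + 0\right) \left(38 + Z\right) = Z \left(38 + Z\right)$)
$-4449 + x{\left(Q \right)} = -4449 - 8 \left(38 - 8\right) = -4449 - 240 = -4689$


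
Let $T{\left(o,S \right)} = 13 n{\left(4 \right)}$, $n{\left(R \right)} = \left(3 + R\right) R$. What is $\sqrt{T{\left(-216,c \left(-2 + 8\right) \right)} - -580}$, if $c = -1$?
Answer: $4 \sqrt{59} \approx 30.725$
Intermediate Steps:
$n{\left(R \right)} = R \left(3 + R\right)$
$T{\left(o,S \right)} = 364$ ($T{\left(o,S \right)} = 13 \cdot 4 \left(3 + 4\right) = 13 \cdot 4 \cdot 7 = 13 \cdot 28 = 364$)
$\sqrt{T{\left(-216,c \left(-2 + 8\right) \right)} - -580} = \sqrt{364 - -580} = \sqrt{364 + \left(690 - 110\right)} = \sqrt{364 + 580} = \sqrt{944} = 4 \sqrt{59}$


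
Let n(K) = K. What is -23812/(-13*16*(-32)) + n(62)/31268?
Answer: -46508809/13007488 ≈ -3.5755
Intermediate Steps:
-23812/(-13*16*(-32)) + n(62)/31268 = -23812/(-13*16*(-32)) + 62/31268 = -23812/((-208*(-32))) + 62*(1/31268) = -23812/6656 + 31/15634 = -23812*1/6656 + 31/15634 = -5953/1664 + 31/15634 = -46508809/13007488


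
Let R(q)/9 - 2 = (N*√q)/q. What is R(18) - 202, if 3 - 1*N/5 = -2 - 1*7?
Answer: -184 + 90*√2 ≈ -56.721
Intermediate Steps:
N = 60 (N = 15 - 5*(-2 - 1*7) = 15 - 5*(-2 - 7) = 15 - 5*(-9) = 15 + 45 = 60)
R(q) = 18 + 540/√q (R(q) = 18 + 9*((60*√q)/q) = 18 + 9*(60/√q) = 18 + 540/√q)
R(18) - 202 = (18 + 540/√18) - 202 = (18 + 540*(√2/6)) - 202 = (18 + 90*√2) - 202 = -184 + 90*√2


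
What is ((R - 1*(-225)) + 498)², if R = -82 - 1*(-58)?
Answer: 488601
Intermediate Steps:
R = -24 (R = -82 + 58 = -24)
((R - 1*(-225)) + 498)² = ((-24 - 1*(-225)) + 498)² = ((-24 + 225) + 498)² = (201 + 498)² = 699² = 488601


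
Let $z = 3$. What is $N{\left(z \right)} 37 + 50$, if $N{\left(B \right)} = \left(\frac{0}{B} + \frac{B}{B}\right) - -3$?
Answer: $198$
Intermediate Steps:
$N{\left(B \right)} = 4$ ($N{\left(B \right)} = \left(0 + 1\right) + 3 = 1 + 3 = 4$)
$N{\left(z \right)} 37 + 50 = 4 \cdot 37 + 50 = 148 + 50 = 198$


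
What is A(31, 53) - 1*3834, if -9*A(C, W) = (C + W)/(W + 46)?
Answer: -1138726/297 ≈ -3834.1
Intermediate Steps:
A(C, W) = -(C + W)/(9*(46 + W)) (A(C, W) = -(C + W)/(9*(W + 46)) = -(C + W)/(9*(46 + W)))
A(31, 53) - 1*3834 = (-1*31 - 1*53)/(9*(46 + 53)) - 1*3834 = (⅑)*(-31 - 53)/99 - 3834 = (⅑)*(1/99)*(-84) - 3834 = -28/297 - 3834 = -1138726/297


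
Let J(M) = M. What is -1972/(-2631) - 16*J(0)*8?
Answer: 1972/2631 ≈ 0.74953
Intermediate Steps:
-1972/(-2631) - 16*J(0)*8 = -1972/(-2631) - 16*0*8 = -1972*(-1/2631) - 0*8 = 1972/2631 - 1*0 = 1972/2631 + 0 = 1972/2631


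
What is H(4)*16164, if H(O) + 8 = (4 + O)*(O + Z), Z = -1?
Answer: 258624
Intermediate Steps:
H(O) = -8 + (-1 + O)*(4 + O) (H(O) = -8 + (4 + O)*(O - 1) = -8 + (4 + O)*(-1 + O) = -8 + (-1 + O)*(4 + O))
H(4)*16164 = (-12 + 4² + 3*4)*16164 = (-12 + 16 + 12)*16164 = 16*16164 = 258624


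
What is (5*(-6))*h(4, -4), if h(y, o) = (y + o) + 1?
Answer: -30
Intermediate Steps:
h(y, o) = 1 + o + y (h(y, o) = (o + y) + 1 = 1 + o + y)
(5*(-6))*h(4, -4) = (5*(-6))*(1 - 4 + 4) = -30*1 = -30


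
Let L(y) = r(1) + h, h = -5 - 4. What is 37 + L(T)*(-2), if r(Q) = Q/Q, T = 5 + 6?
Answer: 53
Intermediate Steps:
h = -9
T = 11
r(Q) = 1
L(y) = -8 (L(y) = 1 - 9 = -8)
37 + L(T)*(-2) = 37 - 8*(-2) = 37 + 16 = 53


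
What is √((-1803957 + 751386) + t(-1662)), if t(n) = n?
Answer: 3*I*√117137 ≈ 1026.8*I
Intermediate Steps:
√((-1803957 + 751386) + t(-1662)) = √((-1803957 + 751386) - 1662) = √(-1052571 - 1662) = √(-1054233) = 3*I*√117137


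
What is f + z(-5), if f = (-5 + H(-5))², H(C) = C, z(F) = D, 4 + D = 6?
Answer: 102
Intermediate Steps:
D = 2 (D = -4 + 6 = 2)
z(F) = 2
f = 100 (f = (-5 - 5)² = (-10)² = 100)
f + z(-5) = 100 + 2 = 102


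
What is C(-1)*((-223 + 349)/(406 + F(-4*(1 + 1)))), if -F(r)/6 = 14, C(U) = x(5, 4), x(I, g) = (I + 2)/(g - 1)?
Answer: 21/23 ≈ 0.91304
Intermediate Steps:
x(I, g) = (2 + I)/(-1 + g)
C(U) = 7/3 (C(U) = (2 + 5)/(-1 + 4) = 7/3)
F(r) = -84 (F(r) = -6*14 = -84)
C(-1)*((-223 + 349)/(406 + F(-4*(1 + 1)))) = 7*((-223 + 349)/(406 - 84))/3 = 7*(126/322)/3 = 7*(126*(1/322))/3 = (7/3)*(9/23) = 21/23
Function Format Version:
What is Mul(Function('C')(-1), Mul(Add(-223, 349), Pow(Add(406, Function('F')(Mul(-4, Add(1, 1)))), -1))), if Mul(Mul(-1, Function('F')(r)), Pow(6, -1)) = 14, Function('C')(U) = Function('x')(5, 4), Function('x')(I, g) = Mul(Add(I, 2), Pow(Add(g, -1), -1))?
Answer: Rational(21, 23) ≈ 0.91304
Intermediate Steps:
Function('x')(I, g) = Mul(Pow(Add(-1, g), -1), Add(2, I)) (Function('x')(I, g) = Mul(Add(2, I), Pow(Add(-1, g), -1)) = Mul(Pow(Add(-1, g), -1), Add(2, I)))
Function('C')(U) = Rational(7, 3) (Function('C')(U) = Mul(Pow(Add(-1, 4), -1), Add(2, 5)) = Mul(Pow(3, -1), 7) = Mul(Rational(1, 3), 7) = Rational(7, 3))
Function('F')(r) = -84 (Function('F')(r) = Mul(-6, 14) = -84)
Mul(Function('C')(-1), Mul(Add(-223, 349), Pow(Add(406, Function('F')(Mul(-4, Add(1, 1)))), -1))) = Mul(Rational(7, 3), Mul(Add(-223, 349), Pow(Add(406, -84), -1))) = Mul(Rational(7, 3), Mul(126, Pow(322, -1))) = Mul(Rational(7, 3), Mul(126, Rational(1, 322))) = Mul(Rational(7, 3), Rational(9, 23)) = Rational(21, 23)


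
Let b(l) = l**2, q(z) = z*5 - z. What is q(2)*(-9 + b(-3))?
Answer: 0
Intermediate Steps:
q(z) = 4*z (q(z) = 5*z - z = 4*z)
q(2)*(-9 + b(-3)) = (4*2)*(-9 + (-3)**2) = 8*(-9 + 9) = 8*0 = 0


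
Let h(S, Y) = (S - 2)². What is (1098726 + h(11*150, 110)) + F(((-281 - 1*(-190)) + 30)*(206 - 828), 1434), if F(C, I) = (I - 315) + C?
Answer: 3853691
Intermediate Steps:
F(C, I) = -315 + C + I (F(C, I) = (-315 + I) + C = -315 + C + I)
h(S, Y) = (-2 + S)²
(1098726 + h(11*150, 110)) + F(((-281 - 1*(-190)) + 30)*(206 - 828), 1434) = (1098726 + (-2 + 11*150)²) + (-315 + ((-281 - 1*(-190)) + 30)*(206 - 828) + 1434) = (1098726 + (-2 + 1650)²) + (-315 + ((-281 + 190) + 30)*(-622) + 1434) = (1098726 + 1648²) + (-315 + (-91 + 30)*(-622) + 1434) = (1098726 + 2715904) + (-315 - 61*(-622) + 1434) = 3814630 + (-315 + 37942 + 1434) = 3814630 + 39061 = 3853691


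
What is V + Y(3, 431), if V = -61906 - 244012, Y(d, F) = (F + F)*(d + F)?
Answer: 68190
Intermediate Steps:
Y(d, F) = 2*F*(F + d) (Y(d, F) = (2*F)*(F + d) = 2*F*(F + d))
V = -305918
V + Y(3, 431) = -305918 + 2*431*(431 + 3) = -305918 + 2*431*434 = -305918 + 374108 = 68190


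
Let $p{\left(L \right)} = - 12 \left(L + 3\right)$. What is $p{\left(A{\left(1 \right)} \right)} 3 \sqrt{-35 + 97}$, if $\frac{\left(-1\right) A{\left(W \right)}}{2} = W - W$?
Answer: $- 108 \sqrt{62} \approx -850.39$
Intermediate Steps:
$A{\left(W \right)} = 0$ ($A{\left(W \right)} = - 2 \left(W - W\right) = \left(-2\right) 0 = 0$)
$p{\left(L \right)} = -36 - 12 L$ ($p{\left(L \right)} = - 12 \left(3 + L\right) = -36 - 12 L$)
$p{\left(A{\left(1 \right)} \right)} 3 \sqrt{-35 + 97} = \left(-36 - 0\right) 3 \sqrt{-35 + 97} = \left(-36 + 0\right) 3 \sqrt{62} = \left(-36\right) 3 \sqrt{62} = - 108 \sqrt{62}$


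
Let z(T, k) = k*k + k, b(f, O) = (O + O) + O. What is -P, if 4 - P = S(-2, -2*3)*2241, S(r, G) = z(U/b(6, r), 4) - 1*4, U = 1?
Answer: 35852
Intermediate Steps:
b(f, O) = 3*O (b(f, O) = 2*O + O = 3*O)
z(T, k) = k + k² (z(T, k) = k² + k = k + k²)
S(r, G) = 16 (S(r, G) = 4*(1 + 4) - 1*4 = 4*5 - 4 = 20 - 4 = 16)
P = -35852 (P = 4 - 16*2241 = 4 - 1*35856 = 4 - 35856 = -35852)
-P = -1*(-35852) = 35852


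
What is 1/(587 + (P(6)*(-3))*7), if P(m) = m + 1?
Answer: 1/440 ≈ 0.0022727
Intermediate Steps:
P(m) = 1 + m
1/(587 + (P(6)*(-3))*7) = 1/(587 + ((1 + 6)*(-3))*7) = 1/(587 + (7*(-3))*7) = 1/(587 - 21*7) = 1/(587 - 147) = 1/440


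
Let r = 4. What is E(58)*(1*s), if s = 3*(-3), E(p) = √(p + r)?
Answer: -9*√62 ≈ -70.866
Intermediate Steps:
E(p) = √(4 + p) (E(p) = √(p + 4) = √(4 + p))
s = -9
E(58)*(1*s) = √(4 + 58)*(1*(-9)) = √62*(-9) = -9*√62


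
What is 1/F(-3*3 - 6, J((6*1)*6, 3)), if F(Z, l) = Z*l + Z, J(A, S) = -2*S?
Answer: 1/75 ≈ 0.013333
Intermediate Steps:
F(Z, l) = Z + Z*l
1/F(-3*3 - 6, J((6*1)*6, 3)) = 1/((-3*3 - 6)*(1 - 2*3)) = 1/((-9 - 6)*(1 - 6)) = 1/(-15*(-5)) = 1/75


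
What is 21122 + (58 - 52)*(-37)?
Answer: 20900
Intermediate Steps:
21122 + (58 - 52)*(-37) = 21122 + 6*(-37) = 21122 - 222 = 20900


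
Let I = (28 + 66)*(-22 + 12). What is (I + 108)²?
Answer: 692224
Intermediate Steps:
I = -940 (I = 94*(-10) = -940)
(I + 108)² = (-940 + 108)² = (-832)² = 692224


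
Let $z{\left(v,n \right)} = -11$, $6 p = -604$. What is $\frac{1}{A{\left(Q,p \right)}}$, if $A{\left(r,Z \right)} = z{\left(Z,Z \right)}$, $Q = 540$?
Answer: $- \frac{1}{11} \approx -0.090909$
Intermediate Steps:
$p = - \frac{302}{3}$ ($p = \frac{1}{6} \left(-604\right) = - \frac{302}{3} \approx -100.67$)
$A{\left(r,Z \right)} = -11$
$\frac{1}{A{\left(Q,p \right)}} = \frac{1}{-11} = - \frac{1}{11}$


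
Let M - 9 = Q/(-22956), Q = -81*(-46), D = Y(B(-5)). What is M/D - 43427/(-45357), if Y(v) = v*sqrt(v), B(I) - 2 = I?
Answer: 43427/45357 + 3757*I*sqrt(3)/3826 ≈ 0.95745 + 1.7008*I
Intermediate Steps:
B(I) = 2 + I
Y(v) = v**(3/2)
D = -3*I*sqrt(3) (D = (2 - 5)**(3/2) = (-3)**(3/2) = -3*I*sqrt(3) ≈ -5.1962*I)
Q = 3726
M = 33813/3826 (M = 9 + 3726/(-22956) = 9 + 3726*(-1/22956) = 9 - 621/3826 = 33813/3826 ≈ 8.8377)
M/D - 43427/(-45357) = 33813/(3826*((-3*I*sqrt(3)))) - 43427/(-45357) = 33813*(I*sqrt(3)/9)/3826 - 43427*(-1/45357) = 3757*I*sqrt(3)/3826 + 43427/45357 = 43427/45357 + 3757*I*sqrt(3)/3826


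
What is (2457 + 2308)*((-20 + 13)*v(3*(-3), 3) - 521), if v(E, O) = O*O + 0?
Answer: -2782760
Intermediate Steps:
v(E, O) = O² (v(E, O) = O² + 0 = O²)
(2457 + 2308)*((-20 + 13)*v(3*(-3), 3) - 521) = (2457 + 2308)*((-20 + 13)*3² - 521) = 4765*(-7*9 - 521) = 4765*(-63 - 521) = 4765*(-584) = -2782760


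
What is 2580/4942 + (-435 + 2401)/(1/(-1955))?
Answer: -9497361340/2471 ≈ -3.8435e+6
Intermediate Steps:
2580/4942 + (-435 + 2401)/(1/(-1955)) = 2580*(1/4942) + 1966/(-1/1955) = 1290/2471 + 1966*(-1955) = 1290/2471 - 3843530 = -9497361340/2471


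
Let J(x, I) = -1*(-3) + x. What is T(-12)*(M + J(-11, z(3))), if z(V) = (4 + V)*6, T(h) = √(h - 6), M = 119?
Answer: 333*I*√2 ≈ 470.93*I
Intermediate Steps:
T(h) = √(-6 + h)
z(V) = 24 + 6*V
J(x, I) = 3 + x
T(-12)*(M + J(-11, z(3))) = √(-6 - 12)*(119 + (3 - 11)) = √(-18)*(119 - 8) = (3*I*√2)*111 = 333*I*√2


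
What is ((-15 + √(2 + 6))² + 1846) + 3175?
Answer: 5254 - 60*√2 ≈ 5169.1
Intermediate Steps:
((-15 + √(2 + 6))² + 1846) + 3175 = ((-15 + √8)² + 1846) + 3175 = ((-15 + 2*√2)² + 1846) + 3175 = (1846 + (-15 + 2*√2)²) + 3175 = 5021 + (-15 + 2*√2)²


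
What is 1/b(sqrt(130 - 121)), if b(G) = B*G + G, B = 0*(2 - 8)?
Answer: 1/3 ≈ 0.33333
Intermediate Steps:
B = 0 (B = 0*(-6) = 0)
b(G) = G (b(G) = 0*G + G = 0 + G = G)
1/b(sqrt(130 - 121)) = 1/(sqrt(130 - 121)) = 1/(sqrt(9)) = 1/3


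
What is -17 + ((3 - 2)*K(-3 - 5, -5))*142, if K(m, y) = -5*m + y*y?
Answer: 9213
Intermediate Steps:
K(m, y) = y**2 - 5*m (K(m, y) = -5*m + y**2 = y**2 - 5*m)
-17 + ((3 - 2)*K(-3 - 5, -5))*142 = -17 + ((3 - 2)*((-5)**2 - 5*(-3 - 5)))*142 = -17 + (1*(25 - 5*(-8)))*142 = -17 + (1*(25 + 40))*142 = -17 + (1*65)*142 = -17 + 65*142 = -17 + 9230 = 9213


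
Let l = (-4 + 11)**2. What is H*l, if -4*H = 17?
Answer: -833/4 ≈ -208.25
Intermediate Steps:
l = 49 (l = 7**2 = 49)
H = -17/4 (H = -1/4*17 = -17/4 ≈ -4.2500)
H*l = -17/4*49 = -833/4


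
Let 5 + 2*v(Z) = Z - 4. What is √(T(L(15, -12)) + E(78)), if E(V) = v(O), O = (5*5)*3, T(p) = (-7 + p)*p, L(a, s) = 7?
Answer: √33 ≈ 5.7446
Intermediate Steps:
T(p) = p*(-7 + p)
O = 75 (O = 25*3 = 75)
v(Z) = -9/2 + Z/2 (v(Z) = -5/2 + (Z - 4)/2 = -5/2 + (-4 + Z)/2 = -5/2 + (-2 + Z/2) = -9/2 + Z/2)
E(V) = 33 (E(V) = -9/2 + (½)*75 = -9/2 + 75/2 = 33)
√(T(L(15, -12)) + E(78)) = √(7*(-7 + 7) + 33) = √(7*0 + 33) = √(0 + 33) = √33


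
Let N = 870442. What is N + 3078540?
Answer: 3948982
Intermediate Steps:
N + 3078540 = 870442 + 3078540 = 3948982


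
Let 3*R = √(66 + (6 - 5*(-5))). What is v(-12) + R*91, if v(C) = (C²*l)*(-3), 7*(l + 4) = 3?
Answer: 10800/7 + 91*√97/3 ≈ 1841.6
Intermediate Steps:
l = -25/7 (l = -4 + (⅐)*3 = -4 + 3/7 = -25/7 ≈ -3.5714)
v(C) = 75*C²/7 (v(C) = (C²*(-25/7))*(-3) = -25*C²/7*(-3) = 75*C²/7)
R = √97/3 (R = √(66 + (6 - 5*(-5)))/3 = √(66 + (6 + 25))/3 = √(66 + 31)/3 = √97/3 ≈ 3.2830)
v(-12) + R*91 = (75/7)*(-12)² + (√97/3)*91 = (75/7)*144 + 91*√97/3 = 10800/7 + 91*√97/3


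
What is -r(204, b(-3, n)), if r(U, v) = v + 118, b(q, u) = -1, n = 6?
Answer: -117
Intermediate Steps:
r(U, v) = 118 + v
-r(204, b(-3, n)) = -(118 - 1) = -1*117 = -117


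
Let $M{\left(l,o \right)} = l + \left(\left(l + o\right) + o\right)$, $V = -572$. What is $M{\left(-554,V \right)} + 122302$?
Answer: $120050$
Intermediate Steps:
$M{\left(l,o \right)} = 2 l + 2 o$ ($M{\left(l,o \right)} = l + \left(l + 2 o\right) = 2 l + 2 o$)
$M{\left(-554,V \right)} + 122302 = \left(2 \left(-554\right) + 2 \left(-572\right)\right) + 122302 = \left(-1108 - 1144\right) + 122302 = -2252 + 122302 = 120050$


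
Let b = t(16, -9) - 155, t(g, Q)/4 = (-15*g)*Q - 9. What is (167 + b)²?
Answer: 74235456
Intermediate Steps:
t(g, Q) = -36 - 60*Q*g (t(g, Q) = 4*((-15*g)*Q - 9) = 4*(-15*Q*g - 9) = 4*(-9 - 15*Q*g) = -36 - 60*Q*g)
b = 8449 (b = (-36 - 60*(-9)*16) - 155 = (-36 + 8640) - 155 = 8604 - 155 = 8449)
(167 + b)² = (167 + 8449)² = 8616² = 74235456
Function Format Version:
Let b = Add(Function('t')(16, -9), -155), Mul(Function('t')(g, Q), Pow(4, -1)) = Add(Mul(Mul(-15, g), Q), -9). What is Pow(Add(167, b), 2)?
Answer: 74235456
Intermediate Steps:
Function('t')(g, Q) = Add(-36, Mul(-60, Q, g)) (Function('t')(g, Q) = Mul(4, Add(Mul(Mul(-15, g), Q), -9)) = Mul(4, Add(Mul(-15, Q, g), -9)) = Mul(4, Add(-9, Mul(-15, Q, g))) = Add(-36, Mul(-60, Q, g)))
b = 8449 (b = Add(Add(-36, Mul(-60, -9, 16)), -155) = Add(Add(-36, 8640), -155) = Add(8604, -155) = 8449)
Pow(Add(167, b), 2) = Pow(Add(167, 8449), 2) = Pow(8616, 2) = 74235456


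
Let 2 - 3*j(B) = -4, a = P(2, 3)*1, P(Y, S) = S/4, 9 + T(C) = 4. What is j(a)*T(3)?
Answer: -10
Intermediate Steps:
T(C) = -5 (T(C) = -9 + 4 = -5)
P(Y, S) = S/4 (P(Y, S) = S*(¼) = S/4)
a = ¾ (a = ((¼)*3)*1 = (¾)*1 = ¾ ≈ 0.75000)
j(B) = 2 (j(B) = ⅔ - ⅓*(-4) = ⅔ + 4/3 = 2)
j(a)*T(3) = 2*(-5) = -10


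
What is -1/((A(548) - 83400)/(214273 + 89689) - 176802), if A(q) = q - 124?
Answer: 151981/26870586250 ≈ 5.6560e-6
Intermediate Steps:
A(q) = -124 + q
-1/((A(548) - 83400)/(214273 + 89689) - 176802) = -1/(((-124 + 548) - 83400)/(214273 + 89689) - 176802) = -1/((424 - 83400)/303962 - 176802) = -1/(-82976*1/303962 - 176802) = -1/(-41488/151981 - 176802) = -1/(-26870586250/151981) = -1*(-151981/26870586250) = 151981/26870586250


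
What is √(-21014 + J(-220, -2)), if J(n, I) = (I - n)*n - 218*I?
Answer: I*√68538 ≈ 261.8*I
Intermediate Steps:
J(n, I) = -218*I + n*(I - n) (J(n, I) = n*(I - n) - 218*I = -218*I + n*(I - n))
√(-21014 + J(-220, -2)) = √(-21014 + (-1*(-220)² - 218*(-2) - 2*(-220))) = √(-21014 + (-1*48400 + 436 + 440)) = √(-21014 + (-48400 + 436 + 440)) = √(-21014 - 47524) = √(-68538) = I*√68538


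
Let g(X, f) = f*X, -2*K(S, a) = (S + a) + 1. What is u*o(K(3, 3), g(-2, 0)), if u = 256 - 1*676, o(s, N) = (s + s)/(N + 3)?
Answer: 980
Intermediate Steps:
K(S, a) = -½ - S/2 - a/2 (K(S, a) = -((S + a) + 1)/2 = -(1 + S + a)/2 = -½ - S/2 - a/2)
g(X, f) = X*f
o(s, N) = 2*s/(3 + N) (o(s, N) = (2*s)/(3 + N) = 2*s/(3 + N))
u = -420 (u = 256 - 676 = -420)
u*o(K(3, 3), g(-2, 0)) = -840*(-½ - ½*3 - ½*3)/(3 - 2*0) = -840*(-½ - 3/2 - 3/2)/(3 + 0) = -840*(-7)/(2*3) = -420*(-7/3) = 980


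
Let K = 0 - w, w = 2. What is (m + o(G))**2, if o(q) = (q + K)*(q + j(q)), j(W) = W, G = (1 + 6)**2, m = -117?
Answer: 20151121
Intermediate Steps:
G = 49 (G = 7**2 = 49)
K = -2 (K = 0 - 1*2 = 0 - 2 = -2)
o(q) = 2*q*(-2 + q) (o(q) = (q - 2)*(q + q) = (-2 + q)*(2*q) = 2*q*(-2 + q))
(m + o(G))**2 = (-117 + 2*49*(-2 + 49))**2 = (-117 + 2*49*47)**2 = (-117 + 4606)**2 = 4489**2 = 20151121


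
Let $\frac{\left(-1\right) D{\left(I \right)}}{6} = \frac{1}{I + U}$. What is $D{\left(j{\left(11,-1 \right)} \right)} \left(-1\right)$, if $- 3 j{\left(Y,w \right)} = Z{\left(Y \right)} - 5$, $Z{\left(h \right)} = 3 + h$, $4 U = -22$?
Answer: $- \frac{12}{17} \approx -0.70588$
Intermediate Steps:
$U = - \frac{11}{2}$ ($U = \frac{1}{4} \left(-22\right) = - \frac{11}{2} \approx -5.5$)
$j{\left(Y,w \right)} = \frac{2}{3} - \frac{Y}{3}$ ($j{\left(Y,w \right)} = - \frac{\left(3 + Y\right) - 5}{3} = - \frac{-2 + Y}{3} = \frac{2}{3} - \frac{Y}{3}$)
$D{\left(I \right)} = - \frac{6}{- \frac{11}{2} + I}$ ($D{\left(I \right)} = - \frac{6}{I - \frac{11}{2}} = - \frac{6}{- \frac{11}{2} + I}$)
$D{\left(j{\left(11,-1 \right)} \right)} \left(-1\right) = - \frac{12}{-11 + 2 \left(\frac{2}{3} - \frac{11}{3}\right)} \left(-1\right) = - \frac{12}{-11 + 2 \left(-3\right)} \left(-1\right) = - \frac{12}{-11 - 6} \left(-1\right) = - \frac{12}{-17} \left(-1\right) = \left(-12\right) \left(- \frac{1}{17}\right) \left(-1\right) = \frac{12}{17} \left(-1\right) = - \frac{12}{17}$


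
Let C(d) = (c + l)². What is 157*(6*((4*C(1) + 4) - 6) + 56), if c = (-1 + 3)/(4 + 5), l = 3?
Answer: 1242812/27 ≈ 46030.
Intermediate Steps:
c = 2/9 ≈ 0.22222
C(d) = 841/81 (C(d) = (2/9 + 3)² = (29/9)² = 841/81)
157*(6*((4*C(1) + 4) - 6) + 56) = 157*(6*((4*(841/81) + 4) - 6) + 56) = 157*(6*((3364/81 + 4) - 6) + 56) = 157*(6*(3688/81 - 6) + 56) = 157*(6*(3202/81) + 56) = 157*(6404/27 + 56) = 157*(7916/27) = 1242812/27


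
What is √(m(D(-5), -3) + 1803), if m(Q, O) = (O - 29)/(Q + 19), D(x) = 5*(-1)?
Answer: √88235/7 ≈ 42.435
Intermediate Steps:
D(x) = -5
m(Q, O) = (-29 + O)/(19 + Q)
√(m(D(-5), -3) + 1803) = √((-29 - 3)/(19 - 5) + 1803) = √(-32/14 + 1803) = √((1/14)*(-32) + 1803) = √(-16/7 + 1803) = √(12605/7) = √88235/7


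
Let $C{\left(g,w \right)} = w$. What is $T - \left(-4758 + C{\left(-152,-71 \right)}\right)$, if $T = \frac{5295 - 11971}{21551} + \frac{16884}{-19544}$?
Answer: $\frac{72623050641}{15042598} \approx 4827.8$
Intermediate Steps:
$T = - \frac{17655101}{15042598}$ ($T = \left(-6676\right) \frac{1}{21551} + 16884 \left(- \frac{1}{19544}\right) = - \frac{6676}{21551} - \frac{603}{698} = - \frac{17655101}{15042598} \approx -1.1737$)
$T - \left(-4758 + C{\left(-152,-71 \right)}\right) = - \frac{17655101}{15042598} - \left(-4758 - 71\right) = - \frac{17655101}{15042598} - -4829 = - \frac{17655101}{15042598} + 4829 = \frac{72623050641}{15042598}$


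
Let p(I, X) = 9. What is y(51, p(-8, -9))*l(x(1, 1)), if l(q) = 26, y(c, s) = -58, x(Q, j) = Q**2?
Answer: -1508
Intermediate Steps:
y(51, p(-8, -9))*l(x(1, 1)) = -58*26 = -1508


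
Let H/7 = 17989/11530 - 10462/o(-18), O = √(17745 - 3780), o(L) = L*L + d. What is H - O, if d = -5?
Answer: -804218583/3678070 - 7*√285 ≈ -336.83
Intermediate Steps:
o(L) = -5 + L² (o(L) = L*L - 5 = L² - 5 = -5 + L²)
O = 7*√285 (O = √13965 = 7*√285 ≈ 118.17)
H = -804218583/3678070 (H = 7*(17989/11530 - 10462/(-5 + (-18)²)) = 7*(17989*(1/11530) - 10462/(-5 + 324)) = 7*(17989/11530 - 10462/319) = 7*(-114888369/3678070) = -804218583/3678070 ≈ -218.65)
H - O = -804218583/3678070 - 7*√285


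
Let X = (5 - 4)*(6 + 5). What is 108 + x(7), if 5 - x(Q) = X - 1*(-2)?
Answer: 100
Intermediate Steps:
X = 11 (X = 1*11 = 11)
x(Q) = -8 (x(Q) = 5 - (11 - 1*(-2)) = 5 - (11 + 2) = 5 - 1*13 = 5 - 13 = -8)
108 + x(7) = 108 - 8 = 100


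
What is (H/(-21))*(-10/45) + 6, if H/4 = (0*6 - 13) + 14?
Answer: 1142/189 ≈ 6.0423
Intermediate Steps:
H = 4 (H = 4*((0*6 - 13) + 14) = 4*((0 - 13) + 14) = 4*(-13 + 14) = 4*1 = 4)
(H/(-21))*(-10/45) + 6 = (4/(-21))*(-10/45) + 6 = (4*(-1/21))*(-10*1/45) + 6 = -4/21*(-2/9) + 6 = 8/189 + 6 = 1142/189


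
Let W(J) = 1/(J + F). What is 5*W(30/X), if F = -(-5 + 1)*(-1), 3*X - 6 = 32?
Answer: -95/31 ≈ -3.0645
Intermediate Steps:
X = 38/3 (X = 2 + (1/3)*32 = 2 + 32/3 = 38/3 ≈ 12.667)
F = -4 (F = -(-4)*(-1) = -1*4 = -4)
W(J) = 1/(-4 + J) (W(J) = 1/(J - 4) = 1/(-4 + J))
5*W(30/X) = 5/(-4 + 30/(38/3)) = 5/(-4 + 30*(3/38)) = 5/(-4 + 45/19) = 5/(-31/19) = 5*(-19/31) = -95/31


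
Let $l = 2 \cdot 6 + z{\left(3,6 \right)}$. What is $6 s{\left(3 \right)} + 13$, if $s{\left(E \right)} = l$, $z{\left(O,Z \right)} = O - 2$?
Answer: $91$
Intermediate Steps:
$z{\left(O,Z \right)} = -2 + O$
$l = 13$ ($l = 2 \cdot 6 + \left(-2 + 3\right) = 12 + 1 = 13$)
$s{\left(E \right)} = 13$
$6 s{\left(3 \right)} + 13 = 6 \cdot 13 + 13 = 78 + 13 = 91$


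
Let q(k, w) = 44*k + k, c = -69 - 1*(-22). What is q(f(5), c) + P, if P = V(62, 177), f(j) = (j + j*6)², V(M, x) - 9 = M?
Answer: 55196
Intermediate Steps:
V(M, x) = 9 + M
f(j) = 49*j² (f(j) = (j + 6*j)² = (7*j)² = 49*j²)
P = 71 (P = 9 + 62 = 71)
c = -47 (c = -69 + 22 = -47)
q(k, w) = 45*k
q(f(5), c) + P = 45*(49*5²) + 71 = 45*(49*25) + 71 = 45*1225 + 71 = 55125 + 71 = 55196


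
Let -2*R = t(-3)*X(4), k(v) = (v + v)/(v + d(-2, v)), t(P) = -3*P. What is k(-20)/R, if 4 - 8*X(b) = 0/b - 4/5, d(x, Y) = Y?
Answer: -10/27 ≈ -0.37037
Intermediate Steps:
X(b) = 3/5 (X(b) = 1/2 - (0/b - 4/5)/8 = 1/2 - (0 - 4*1/5)/8 = 1/2 - (0 - 4/5)/8 = 1/2 - 1/8*(-4/5) = 1/2 + 1/10 = 3/5)
k(v) = 1 (k(v) = (v + v)/(v + v) = (2*v)/((2*v)) = (2*v)*(1/(2*v)) = 1)
R = -27/10 (R = -(-3*(-3))*3/(2*5) = -9*3/(2*5) = -1/2*27/5 = -27/10 ≈ -2.7000)
k(-20)/R = 1/(-27/10) = 1*(-10/27) = -10/27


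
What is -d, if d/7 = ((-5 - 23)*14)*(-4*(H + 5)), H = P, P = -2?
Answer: -32928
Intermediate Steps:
H = -2
d = 32928 (d = 7*(((-5 - 23)*14)*(-4*(-2 + 5))) = 7*((-28*14)*(-4*3)) = 7*(-392*(-12)) = 7*4704 = 32928)
-d = -1*32928 = -32928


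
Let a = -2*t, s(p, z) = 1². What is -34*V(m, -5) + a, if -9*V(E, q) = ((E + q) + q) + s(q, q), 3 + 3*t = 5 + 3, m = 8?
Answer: -64/9 ≈ -7.1111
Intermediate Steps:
s(p, z) = 1
t = 5/3 (t = -1 + (5 + 3)/3 = -1 + (⅓)*8 = -1 + 8/3 = 5/3 ≈ 1.6667)
a = -10/3 (a = -2*5/3 = -10/3 ≈ -3.3333)
V(E, q) = -⅑ - 2*q/9 - E/9 (V(E, q) = -(((E + q) + q) + 1)/9 = -((E + 2*q) + 1)/9 = -(1 + E + 2*q)/9 = -⅑ - 2*q/9 - E/9)
-34*V(m, -5) + a = -34*(-⅑ - 2/9*(-5) - ⅑*8) - 10/3 = -34*(-⅑ + 10/9 - 8/9) - 10/3 = -34*⅑ - 10/3 = -34/9 - 10/3 = -64/9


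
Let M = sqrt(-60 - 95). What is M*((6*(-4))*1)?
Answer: -24*I*sqrt(155) ≈ -298.8*I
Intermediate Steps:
M = I*sqrt(155) (M = sqrt(-155) = I*sqrt(155) ≈ 12.45*I)
M*((6*(-4))*1) = (I*sqrt(155))*((6*(-4))*1) = (I*sqrt(155))*(-24*1) = (I*sqrt(155))*(-24) = -24*I*sqrt(155)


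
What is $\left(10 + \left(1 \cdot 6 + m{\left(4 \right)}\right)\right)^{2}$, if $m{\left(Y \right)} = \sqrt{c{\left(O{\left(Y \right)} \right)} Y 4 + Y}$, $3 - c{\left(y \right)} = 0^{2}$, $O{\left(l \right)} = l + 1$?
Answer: $308 + 64 \sqrt{13} \approx 538.75$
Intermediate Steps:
$O{\left(l \right)} = 1 + l$
$c{\left(y \right)} = 3$ ($c{\left(y \right)} = 3 - 0^{2} = 3 - 0 = 3 + 0 = 3$)
$m{\left(Y \right)} = \sqrt{13} \sqrt{Y}$ ($m{\left(Y \right)} = \sqrt{3 Y 4 + Y} = \sqrt{12 Y + Y} = \sqrt{13 Y} = \sqrt{13} \sqrt{Y}$)
$\left(10 + \left(1 \cdot 6 + m{\left(4 \right)}\right)\right)^{2} = \left(10 + \left(1 \cdot 6 + \sqrt{13} \sqrt{4}\right)\right)^{2} = \left(10 + \left(6 + \sqrt{13} \cdot 2\right)\right)^{2} = \left(10 + \left(6 + 2 \sqrt{13}\right)\right)^{2} = \left(16 + 2 \sqrt{13}\right)^{2}$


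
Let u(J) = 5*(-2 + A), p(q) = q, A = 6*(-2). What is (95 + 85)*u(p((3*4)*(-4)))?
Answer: -12600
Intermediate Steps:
A = -12
u(J) = -70 (u(J) = 5*(-2 - 12) = 5*(-14) = -70)
(95 + 85)*u(p((3*4)*(-4))) = (95 + 85)*(-70) = 180*(-70) = -12600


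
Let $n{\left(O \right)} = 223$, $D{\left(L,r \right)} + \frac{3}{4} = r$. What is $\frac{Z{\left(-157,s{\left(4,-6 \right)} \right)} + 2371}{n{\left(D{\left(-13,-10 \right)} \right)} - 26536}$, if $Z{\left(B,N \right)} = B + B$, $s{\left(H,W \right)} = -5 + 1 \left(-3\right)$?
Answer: $- \frac{2057}{26313} \approx -0.078174$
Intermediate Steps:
$s{\left(H,W \right)} = -8$ ($s{\left(H,W \right)} = -5 - 3 = -8$)
$D{\left(L,r \right)} = - \frac{3}{4} + r$
$Z{\left(B,N \right)} = 2 B$
$\frac{Z{\left(-157,s{\left(4,-6 \right)} \right)} + 2371}{n{\left(D{\left(-13,-10 \right)} \right)} - 26536} = \frac{2 \left(-157\right) + 2371}{223 - 26536} = \frac{-314 + 2371}{-26313} = 2057 \left(- \frac{1}{26313}\right) = - \frac{2057}{26313}$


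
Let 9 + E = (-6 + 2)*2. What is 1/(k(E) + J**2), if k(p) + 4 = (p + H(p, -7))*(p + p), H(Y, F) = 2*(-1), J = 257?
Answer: 1/66691 ≈ 1.4995e-5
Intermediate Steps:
H(Y, F) = -2
E = -17 (E = -9 + (-6 + 2)*2 = -9 - 4*2 = -9 - 8 = -17)
k(p) = -4 + 2*p*(-2 + p) (k(p) = -4 + (p - 2)*(p + p) = -4 + (-2 + p)*(2*p) = -4 + 2*p*(-2 + p))
1/(k(E) + J**2) = 1/((-4 - 4*(-17) + 2*(-17)**2) + 257**2) = 1/((-4 + 68 + 2*289) + 66049) = 1/((-4 + 68 + 578) + 66049) = 1/(642 + 66049) = 1/66691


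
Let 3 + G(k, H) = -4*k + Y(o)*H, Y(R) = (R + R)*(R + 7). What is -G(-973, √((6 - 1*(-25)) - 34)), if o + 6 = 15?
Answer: -3889 - 288*I*√3 ≈ -3889.0 - 498.83*I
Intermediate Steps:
o = 9 (o = -6 + 15 = 9)
Y(R) = 2*R*(7 + R) (Y(R) = (2*R)*(7 + R) = 2*R*(7 + R))
G(k, H) = -3 - 4*k + 288*H (G(k, H) = -3 + (-4*k + (2*9*(7 + 9))*H) = -3 + (-4*k + (2*9*16)*H) = -3 + (-4*k + 288*H) = -3 - 4*k + 288*H)
-G(-973, √((6 - 1*(-25)) - 34)) = -(-3 - 4*(-973) + 288*√((6 - 1*(-25)) - 34)) = -(-3 + 3892 + 288*√((6 + 25) - 34)) = -(-3 + 3892 + 288*√(31 - 34)) = -(-3 + 3892 + 288*√(-3)) = -(-3 + 3892 + 288*(I*√3)) = -(-3 + 3892 + 288*I*√3) = -(3889 + 288*I*√3) = -3889 - 288*I*√3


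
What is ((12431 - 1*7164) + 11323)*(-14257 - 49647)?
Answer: -1060167360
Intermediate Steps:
((12431 - 1*7164) + 11323)*(-14257 - 49647) = ((12431 - 7164) + 11323)*(-63904) = (5267 + 11323)*(-63904) = 16590*(-63904) = -1060167360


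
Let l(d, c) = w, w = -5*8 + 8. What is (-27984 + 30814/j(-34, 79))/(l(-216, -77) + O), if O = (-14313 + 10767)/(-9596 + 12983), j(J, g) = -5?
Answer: 96379343/93275 ≈ 1033.3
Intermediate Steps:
w = -32 (w = -40 + 8 = -32)
l(d, c) = -32
O = -1182/1129 (O = -3546/3387 = -3546*1/3387 = -1182/1129 ≈ -1.0469)
(-27984 + 30814/j(-34, 79))/(l(-216, -77) + O) = (-27984 + 30814/(-5))/(-32 - 1182/1129) = (-27984 + 30814*(-1/5))/(-37310/1129) = (-27984 - 30814/5)*(-1129/37310) = -170734/5*(-1129/37310) = 96379343/93275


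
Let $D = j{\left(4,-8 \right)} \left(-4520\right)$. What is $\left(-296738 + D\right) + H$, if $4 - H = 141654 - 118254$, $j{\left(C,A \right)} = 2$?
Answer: $-329174$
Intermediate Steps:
$H = -23396$ ($H = 4 - \left(141654 - 118254\right) = 4 - 23400 = -23396$)
$D = -9040$ ($D = 2 \left(-4520\right) = -9040$)
$\left(-296738 + D\right) + H = \left(-296738 - 9040\right) - 23396 = -305778 - 23396 = -329174$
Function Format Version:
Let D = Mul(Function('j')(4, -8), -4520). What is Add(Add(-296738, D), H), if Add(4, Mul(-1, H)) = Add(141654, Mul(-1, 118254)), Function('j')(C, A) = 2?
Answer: -329174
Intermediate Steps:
H = -23396 (H = Add(4, Mul(-1, Add(141654, Mul(-1, 118254)))) = Add(4, Mul(-1, Add(141654, -118254))) = Add(4, Mul(-1, 23400)) = Add(4, -23400) = -23396)
D = -9040 (D = Mul(2, -4520) = -9040)
Add(Add(-296738, D), H) = Add(Add(-296738, -9040), -23396) = Add(-305778, -23396) = -329174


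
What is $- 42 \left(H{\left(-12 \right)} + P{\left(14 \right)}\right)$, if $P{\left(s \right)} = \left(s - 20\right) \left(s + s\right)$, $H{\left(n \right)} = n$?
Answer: $7560$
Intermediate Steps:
$P{\left(s \right)} = 2 s \left(-20 + s\right)$ ($P{\left(s \right)} = \left(-20 + s\right) 2 s = 2 s \left(-20 + s\right)$)
$- 42 \left(H{\left(-12 \right)} + P{\left(14 \right)}\right) = - 42 \left(-12 + 2 \cdot 14 \left(-20 + 14\right)\right) = - 42 \left(-12 + 2 \cdot 14 \left(-6\right)\right) = - 42 \left(-12 - 168\right) = \left(-42\right) \left(-180\right) = 7560$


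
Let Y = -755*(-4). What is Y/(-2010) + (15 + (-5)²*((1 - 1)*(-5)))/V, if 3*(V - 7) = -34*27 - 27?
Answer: -96031/61908 ≈ -1.5512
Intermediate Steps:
V = -308 (V = 7 + (-34*27 - 27)/3 = 7 + (-918 - 27)/3 = 7 + (⅓)*(-945) = 7 - 315 = -308)
Y = 3020
Y/(-2010) + (15 + (-5)²*((1 - 1)*(-5)))/V = 3020/(-2010) + (15 + (-5)²*((1 - 1)*(-5)))/(-308) = 3020*(-1/2010) + (15 + 25*(0*(-5)))*(-1/308) = -302/201 + (15 + 25*0)*(-1/308) = -302/201 + (15 + 0)*(-1/308) = -302/201 + 15*(-1/308) = -302/201 - 15/308 = -96031/61908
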